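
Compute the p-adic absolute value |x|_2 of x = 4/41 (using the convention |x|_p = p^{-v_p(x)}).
|4/41|_2 = 1/4

Step 1 — compute v_2(x) by factoring powers of 2 out of the numerator and denominator: v_2(4/41) = 2. Step 2 — apply |x|_p = p^{-v_p(x)} = 2^{-2} = 1/4.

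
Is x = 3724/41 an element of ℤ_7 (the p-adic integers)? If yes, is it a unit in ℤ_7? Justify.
x ∈ ℤ_7 but not a unit; v_7(x) = 2 > 0

ℤ_7 = {x ∈ ℚ_7 : v_7(x) ≥ 0} and ℤ_7^× = {x ∈ ℤ_7 : v_7(x) = 0}. Here v_7(3724/41) = v_7(num) − v_7(den) = 2; compare against these criteria.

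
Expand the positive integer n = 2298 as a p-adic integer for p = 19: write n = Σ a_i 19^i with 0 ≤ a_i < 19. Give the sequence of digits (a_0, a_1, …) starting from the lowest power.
(a_0, a_1, …) = (18, 6, 6)

Repeated division by 19 gives the digits low-to-high: 2298 = 18 + 6·19^1 + 6·19^2. Digit sequence: (18, 6, 6).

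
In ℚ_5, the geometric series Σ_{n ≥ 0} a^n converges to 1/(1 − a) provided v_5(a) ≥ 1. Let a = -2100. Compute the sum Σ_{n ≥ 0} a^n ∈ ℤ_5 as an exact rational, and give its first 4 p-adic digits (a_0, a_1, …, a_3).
Σ a^n = 1/(1 − a) = 1/2101;  first 4 digits = (1, 0, 1, 3)

v_5(a) = 2 ≥ 1, so the series converges in ℤ_5 to 1/(1 − a) = 1/(1 − (-2100)) = 1/2101. Expand this rational in ℤ_5: compute digits iteratively via d_i = x_i mod 5, x_{i+1} = (x_i − d_i)/5. The first 4 digits are (1, 0, 1, 3).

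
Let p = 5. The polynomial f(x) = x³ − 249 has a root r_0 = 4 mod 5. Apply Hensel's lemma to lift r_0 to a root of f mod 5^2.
r_1 = 24 (mod 25)

Hensel: r_{i+1} = r_i − f(r_i)/f′(r_i) mod 5^{i+2}, where f′(x) = 3x². Iterate:
  r_0 = 4 (mod 5)
  r_1 = 24 (mod 25)
Final: r = 24 with f(r) ≡ 0 mod 5^2.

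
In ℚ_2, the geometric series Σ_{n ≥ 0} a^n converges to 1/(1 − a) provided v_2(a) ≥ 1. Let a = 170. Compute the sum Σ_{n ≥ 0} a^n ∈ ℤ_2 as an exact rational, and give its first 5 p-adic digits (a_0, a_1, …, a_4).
Σ a^n = 1/(1 − a) = -1/169;  first 5 digits = (1, 1, 1, 0, 0)

v_2(a) = 1 ≥ 1, so the series converges in ℤ_2 to 1/(1 − a) = 1/(1 − 170) = -1/169. Expand this rational in ℤ_2: compute digits iteratively via d_i = x_i mod 2, x_{i+1} = (x_i − d_i)/2. The first 5 digits are (1, 1, 1, 0, 0).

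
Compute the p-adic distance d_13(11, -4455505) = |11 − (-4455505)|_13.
d_13(11, -4455505) = 1/371293

Step 1 — x − y = 11 − (-4455505) = 4455516. Step 2 — v_13(4455516) = 5 (factor: 4455516 = (13^5 · 12); the sign does not affect v_p). Step 3 — |x − y|_13 = 13^{-5} = 1/371293.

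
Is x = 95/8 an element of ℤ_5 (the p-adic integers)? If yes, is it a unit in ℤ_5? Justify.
x ∈ ℤ_5 but not a unit; v_5(x) = 1 > 0

ℤ_5 = {x ∈ ℚ_5 : v_5(x) ≥ 0} and ℤ_5^× = {x ∈ ℤ_5 : v_5(x) = 0}. Here v_5(95/8) = v_5(num) − v_5(den) = 1; compare against these criteria.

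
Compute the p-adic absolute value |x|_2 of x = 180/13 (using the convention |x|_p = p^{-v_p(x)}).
|180/13|_2 = 1/4

Step 1 — compute v_2(x) by factoring powers of 2 out of the numerator and denominator: v_2(180/13) = 2. Step 2 — apply |x|_p = p^{-v_p(x)} = 2^{-2} = 1/4.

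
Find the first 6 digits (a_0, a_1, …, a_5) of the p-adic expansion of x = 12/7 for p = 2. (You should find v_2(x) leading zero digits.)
(a_0, …, a_5) = (0, 0, 1, 0, 1, 0)

v_2(12/7) = 2, so a_0 = ... = a_1 = 0. Factor out: x = 2^2 · u with u = 3/7 a unit in ℤ_2. Expand u iteratively via a_{v+i} = u_i mod 2, u_{i+1} = (u_i − a_{v+i})/2:
  u_0 = 3/7;  a_2 = 1;  u_1 = (u_0 − 1)/2 = -2/7
  u_1 = -2/7;  a_3 = 0;  u_2 = (u_1 − 0)/2 = -1/7
  u_2 = -1/7;  a_4 = 1;  u_3 = (u_2 − 1)/2 = -4/7
  u_3 = -4/7;  a_5 = 0;  u_4 = (u_3 − 0)/2 = -2/7
Digits: (0, 0, 1, 0, 1, 0).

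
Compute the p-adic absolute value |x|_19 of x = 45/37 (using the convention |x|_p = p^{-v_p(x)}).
|45/37|_19 = 1

Step 1 — compute v_19(x) by factoring powers of 19 out of the numerator and denominator: v_19(45/37) = 0. Step 2 — apply |x|_p = p^{-v_p(x)} = 19^{0} = 1.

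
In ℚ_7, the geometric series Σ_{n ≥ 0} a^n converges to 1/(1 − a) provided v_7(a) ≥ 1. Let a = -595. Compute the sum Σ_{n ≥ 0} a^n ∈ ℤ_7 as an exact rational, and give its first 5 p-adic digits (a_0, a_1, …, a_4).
Σ a^n = 1/(1 − a) = 1/596;  first 5 digits = (1, 6, 2, 0, 0)

v_7(a) = 1 ≥ 1, so the series converges in ℤ_7 to 1/(1 − a) = 1/(1 − (-595)) = 1/596. Expand this rational in ℤ_7: compute digits iteratively via d_i = x_i mod 7, x_{i+1} = (x_i − d_i)/7. The first 5 digits are (1, 6, 2, 0, 0).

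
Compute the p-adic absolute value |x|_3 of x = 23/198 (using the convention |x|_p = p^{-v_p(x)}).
|23/198|_3 = 9

Step 1 — compute v_3(x) by factoring powers of 3 out of the numerator and denominator: v_3(23/198) = -2. Step 2 — apply |x|_p = p^{-v_p(x)} = 3^{2} = 9.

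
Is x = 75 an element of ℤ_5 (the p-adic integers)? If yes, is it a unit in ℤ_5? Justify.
x ∈ ℤ_5 but not a unit; v_5(x) = 2 > 0

ℤ_5 = {x ∈ ℚ_5 : v_5(x) ≥ 0} and ℤ_5^× = {x ∈ ℤ_5 : v_5(x) = 0}. Here v_5(75) = v_5(num) − v_5(den) = 2; compare against these criteria.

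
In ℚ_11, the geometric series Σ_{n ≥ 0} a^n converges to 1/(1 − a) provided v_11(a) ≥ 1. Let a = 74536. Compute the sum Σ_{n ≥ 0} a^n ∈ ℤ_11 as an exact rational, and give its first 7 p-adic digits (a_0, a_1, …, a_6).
Σ a^n = 1/(1 − a) = -1/74535;  first 7 digits = (1, 0, 0, 1, 5, 0, 1)

v_11(a) = 3 ≥ 1, so the series converges in ℤ_11 to 1/(1 − a) = 1/(1 − 74536) = -1/74535. Expand this rational in ℤ_11: compute digits iteratively via d_i = x_i mod 11, x_{i+1} = (x_i − d_i)/11. The first 7 digits are (1, 0, 0, 1, 5, 0, 1).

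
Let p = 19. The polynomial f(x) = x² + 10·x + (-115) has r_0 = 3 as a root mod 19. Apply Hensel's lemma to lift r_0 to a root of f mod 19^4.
r_3 = 101900 (mod 130321)

Hensel: r_{i+1} = r_i − f(r_i)·(f′(r_i))^{-1} mod 19^{i+2}, f′(x) = 2x + 10. Iterate:
  r_0 = 3 (mod 19)
  r_1 = 98 (mod 361)
  r_2 = 5874 (mod 6859)
  r_3 = 101900 (mod 130321)
Final: r = 101900 satisfies f(r) ≡ 0 mod 19^4.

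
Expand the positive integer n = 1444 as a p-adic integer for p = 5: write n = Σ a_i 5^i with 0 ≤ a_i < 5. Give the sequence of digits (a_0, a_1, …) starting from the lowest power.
(a_0, a_1, …) = (4, 3, 2, 1, 2)

Repeated division by 5 gives the digits low-to-high: 1444 = 4 + 3·5^1 + 2·5^2 + 1·5^3 + 2·5^4. Digit sequence: (4, 3, 2, 1, 2).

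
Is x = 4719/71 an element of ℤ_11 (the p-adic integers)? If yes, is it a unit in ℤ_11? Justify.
x ∈ ℤ_11 but not a unit; v_11(x) = 2 > 0

ℤ_11 = {x ∈ ℚ_11 : v_11(x) ≥ 0} and ℤ_11^× = {x ∈ ℤ_11 : v_11(x) = 0}. Here v_11(4719/71) = v_11(num) − v_11(den) = 2; compare against these criteria.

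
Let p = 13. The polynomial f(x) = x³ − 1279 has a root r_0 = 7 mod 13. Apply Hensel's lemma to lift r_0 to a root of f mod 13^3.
r_2 = 2100 (mod 2197)

Hensel: r_{i+1} = r_i − f(r_i)/f′(r_i) mod 13^{i+2}, where f′(x) = 3x². Iterate:
  r_0 = 7 (mod 13)
  r_1 = 72 (mod 169)
  r_2 = 2100 (mod 2197)
Final: r = 2100 with f(r) ≡ 0 mod 13^3.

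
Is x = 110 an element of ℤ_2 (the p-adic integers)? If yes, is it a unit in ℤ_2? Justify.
x ∈ ℤ_2 but not a unit; v_2(x) = 1 > 0

ℤ_2 = {x ∈ ℚ_2 : v_2(x) ≥ 0} and ℤ_2^× = {x ∈ ℤ_2 : v_2(x) = 0}. Here v_2(110) = v_2(num) − v_2(den) = 1; compare against these criteria.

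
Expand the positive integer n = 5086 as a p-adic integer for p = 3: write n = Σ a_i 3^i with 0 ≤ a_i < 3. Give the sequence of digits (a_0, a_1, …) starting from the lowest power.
(a_0, a_1, …) = (1, 0, 1, 2, 2, 2, 0, 2)

Repeated division by 3 gives the digits low-to-high: 5086 = 1 + 1·3^2 + 2·3^3 + 2·3^4 + 2·3^5 + 2·3^7. Digit sequence: (1, 0, 1, 2, 2, 2, 0, 2).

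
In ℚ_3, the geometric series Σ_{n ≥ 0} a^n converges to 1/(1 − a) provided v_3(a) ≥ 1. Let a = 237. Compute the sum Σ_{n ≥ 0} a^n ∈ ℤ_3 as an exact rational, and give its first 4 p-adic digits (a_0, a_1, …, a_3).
Σ a^n = 1/(1 − a) = -1/236;  first 4 digits = (1, 1, 0, 2)

v_3(a) = 1 ≥ 1, so the series converges in ℤ_3 to 1/(1 − a) = 1/(1 − 237) = -1/236. Expand this rational in ℤ_3: compute digits iteratively via d_i = x_i mod 3, x_{i+1} = (x_i − d_i)/3. The first 4 digits are (1, 1, 0, 2).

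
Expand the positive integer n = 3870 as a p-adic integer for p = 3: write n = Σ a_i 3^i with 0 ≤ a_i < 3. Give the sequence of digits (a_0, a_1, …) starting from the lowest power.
(a_0, a_1, …) = (0, 0, 1, 2, 2, 0, 2, 1)

Repeated division by 3 gives the digits low-to-high: 3870 = 1·3^2 + 2·3^3 + 2·3^4 + 2·3^6 + 1·3^7. Digit sequence: (0, 0, 1, 2, 2, 0, 2, 1).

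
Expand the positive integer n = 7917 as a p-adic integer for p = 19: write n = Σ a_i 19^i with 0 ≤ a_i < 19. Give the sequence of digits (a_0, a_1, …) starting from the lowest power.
(a_0, a_1, …) = (13, 17, 2, 1)

Repeated division by 19 gives the digits low-to-high: 7917 = 13 + 17·19^1 + 2·19^2 + 1·19^3. Digit sequence: (13, 17, 2, 1).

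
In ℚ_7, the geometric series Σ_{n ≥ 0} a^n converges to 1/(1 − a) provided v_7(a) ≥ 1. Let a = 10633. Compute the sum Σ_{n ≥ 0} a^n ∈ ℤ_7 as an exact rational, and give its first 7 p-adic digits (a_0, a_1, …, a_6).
Σ a^n = 1/(1 − a) = -1/10632;  first 7 digits = (1, 0, 0, 3, 4, 0, 2)

v_7(a) = 3 ≥ 1, so the series converges in ℤ_7 to 1/(1 − a) = 1/(1 − 10633) = -1/10632. Expand this rational in ℤ_7: compute digits iteratively via d_i = x_i mod 7, x_{i+1} = (x_i − d_i)/7. The first 7 digits are (1, 0, 0, 3, 4, 0, 2).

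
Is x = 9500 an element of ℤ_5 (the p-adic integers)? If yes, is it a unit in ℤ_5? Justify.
x ∈ ℤ_5 but not a unit; v_5(x) = 3 > 0

ℤ_5 = {x ∈ ℚ_5 : v_5(x) ≥ 0} and ℤ_5^× = {x ∈ ℤ_5 : v_5(x) = 0}. Here v_5(9500) = v_5(num) − v_5(den) = 3; compare against these criteria.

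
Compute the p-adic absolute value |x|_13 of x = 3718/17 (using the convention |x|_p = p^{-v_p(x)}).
|3718/17|_13 = 1/169

Step 1 — compute v_13(x) by factoring powers of 13 out of the numerator and denominator: v_13(3718/17) = 2. Step 2 — apply |x|_p = p^{-v_p(x)} = 13^{-2} = 1/169.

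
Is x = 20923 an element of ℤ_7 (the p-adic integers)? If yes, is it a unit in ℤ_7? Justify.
x ∈ ℤ_7 but not a unit; v_7(x) = 3 > 0

ℤ_7 = {x ∈ ℚ_7 : v_7(x) ≥ 0} and ℤ_7^× = {x ∈ ℤ_7 : v_7(x) = 0}. Here v_7(20923) = v_7(num) − v_7(den) = 3; compare against these criteria.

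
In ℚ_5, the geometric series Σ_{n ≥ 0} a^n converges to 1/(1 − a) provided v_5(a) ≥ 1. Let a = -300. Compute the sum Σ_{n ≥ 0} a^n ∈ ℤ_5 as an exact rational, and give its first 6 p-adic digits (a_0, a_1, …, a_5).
Σ a^n = 1/(1 − a) = 1/301;  first 6 digits = (1, 0, 3, 2, 3, 3)

v_5(a) = 2 ≥ 1, so the series converges in ℤ_5 to 1/(1 − a) = 1/(1 − (-300)) = 1/301. Expand this rational in ℤ_5: compute digits iteratively via d_i = x_i mod 5, x_{i+1} = (x_i − d_i)/5. The first 6 digits are (1, 0, 3, 2, 3, 3).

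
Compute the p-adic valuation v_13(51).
v_13(51) = 0

v_13(n) is the largest exponent k such that 13^k divides n. Factor out: 51 = 13^0 · 51. (Sign doesn't affect v_p.) So v_13(51) = 0.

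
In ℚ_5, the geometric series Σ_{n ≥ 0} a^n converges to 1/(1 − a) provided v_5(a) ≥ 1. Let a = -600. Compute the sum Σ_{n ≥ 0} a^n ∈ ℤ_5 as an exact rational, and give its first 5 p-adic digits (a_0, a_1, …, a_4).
Σ a^n = 1/(1 − a) = 1/601;  first 5 digits = (1, 0, 1, 0, 0)

v_5(a) = 2 ≥ 1, so the series converges in ℤ_5 to 1/(1 − a) = 1/(1 − (-600)) = 1/601. Expand this rational in ℤ_5: compute digits iteratively via d_i = x_i mod 5, x_{i+1} = (x_i − d_i)/5. The first 5 digits are (1, 0, 1, 0, 0).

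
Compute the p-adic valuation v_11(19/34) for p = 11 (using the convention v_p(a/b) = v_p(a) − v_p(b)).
v_11(19/34) = 0

Factor powers of 11 from the numerator and denominator of the reduced fraction: 19 = 11^0 · 19 and 34 = 11^0 · 34. Apply v_p(a/b) = v_p(a) − v_p(b): v_11(19/34) = 0 − 0 = 0.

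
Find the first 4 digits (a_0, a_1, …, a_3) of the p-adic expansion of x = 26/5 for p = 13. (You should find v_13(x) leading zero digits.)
(a_0, …, a_3) = (0, 3, 5, 10)

v_13(26/5) = 1, so a_0 = ... = a_0 = 0. Factor out: x = 13^1 · u with u = 2/5 a unit in ℤ_13. Expand u iteratively via a_{v+i} = u_i mod 13, u_{i+1} = (u_i − a_{v+i})/13:
  u_0 = 2/5;  a_1 = 3;  u_1 = (u_0 − 3)/13 = -1/5
  u_1 = -1/5;  a_2 = 5;  u_2 = (u_1 − 5)/13 = -2/5
  u_2 = -2/5;  a_3 = 10;  u_3 = (u_2 − 10)/13 = -4/5
Digits: (0, 3, 5, 10).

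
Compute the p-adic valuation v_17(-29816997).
v_17(-29816997) = 5

v_17(n) is the largest exponent k such that 17^k divides n. Factor out: -29816997 = -17^5 · 21. (Sign doesn't affect v_p.) So v_17(-29816997) = 5.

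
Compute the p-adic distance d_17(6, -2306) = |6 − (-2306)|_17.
d_17(6, -2306) = 1/289

Step 1 — x − y = 6 − (-2306) = 2312. Step 2 — v_17(2312) = 2 (factor: 2312 = (17^2 · 8); the sign does not affect v_p). Step 3 — |x − y|_17 = 17^{-2} = 1/289.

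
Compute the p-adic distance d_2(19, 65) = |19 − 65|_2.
d_2(19, 65) = 1/2

Step 1 — x − y = 19 − 65 = -46. Step 2 — v_2(-46) = 1 (factor: -46 = −(2^1 · 23); the sign does not affect v_p). Step 3 — |x − y|_2 = 2^{-1} = 1/2.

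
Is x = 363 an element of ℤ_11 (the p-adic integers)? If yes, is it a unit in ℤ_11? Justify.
x ∈ ℤ_11 but not a unit; v_11(x) = 2 > 0

ℤ_11 = {x ∈ ℚ_11 : v_11(x) ≥ 0} and ℤ_11^× = {x ∈ ℤ_11 : v_11(x) = 0}. Here v_11(363) = v_11(num) − v_11(den) = 2; compare against these criteria.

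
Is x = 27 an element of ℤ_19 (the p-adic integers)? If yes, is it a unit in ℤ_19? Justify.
x ∈ ℤ_19^× (unit); v_19(x) = 0

ℤ_19 = {x ∈ ℚ_19 : v_19(x) ≥ 0} and ℤ_19^× = {x ∈ ℤ_19 : v_19(x) = 0}. Here v_19(27) = v_19(num) − v_19(den) = 0; compare against these criteria.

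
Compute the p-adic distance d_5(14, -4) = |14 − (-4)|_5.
d_5(14, -4) = 1

Step 1 — x − y = 14 − (-4) = 18. Step 2 — v_5(18) = 0 (factor: 18 = (5^0 · 18); the sign does not affect v_p). Step 3 — |x − y|_5 = 5^{0} = 1.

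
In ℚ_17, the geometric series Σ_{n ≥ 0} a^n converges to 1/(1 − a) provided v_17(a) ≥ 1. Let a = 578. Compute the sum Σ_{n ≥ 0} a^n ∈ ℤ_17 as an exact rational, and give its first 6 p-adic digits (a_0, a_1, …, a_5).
Σ a^n = 1/(1 − a) = -1/577;  first 6 digits = (1, 0, 2, 0, 4, 0)

v_17(a) = 2 ≥ 1, so the series converges in ℤ_17 to 1/(1 − a) = 1/(1 − 578) = -1/577. Expand this rational in ℤ_17: compute digits iteratively via d_i = x_i mod 17, x_{i+1} = (x_i − d_i)/17. The first 6 digits are (1, 0, 2, 0, 4, 0).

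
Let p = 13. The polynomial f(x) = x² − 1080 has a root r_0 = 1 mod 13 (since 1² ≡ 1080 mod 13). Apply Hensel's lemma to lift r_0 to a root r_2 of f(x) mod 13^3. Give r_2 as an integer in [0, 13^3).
r_2 = 287 (mod 2197)

Hensel's recurrence: r_{i+1} = r_i − f(r_i)·(f′(r_i))^{-1} mod 13^{i+2}, with f′(x) = 2x. Iterate:
  r_0 = 1 (mod 13)
  r_1 = 118 (mod 169)
  r_2 = 287 (mod 2197)
Final: r_2 = 287, and one checks f(r_2) ≡ 0 mod 13^3.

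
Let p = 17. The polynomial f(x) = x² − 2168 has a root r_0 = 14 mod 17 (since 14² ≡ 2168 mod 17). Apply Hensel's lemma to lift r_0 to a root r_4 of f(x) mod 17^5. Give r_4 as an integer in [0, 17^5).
r_4 = 214894 (mod 1419857)

Hensel's recurrence: r_{i+1} = r_i − f(r_i)·(f′(r_i))^{-1} mod 17^{i+2}, with f′(x) = 2x. Iterate:
  r_0 = 14 (mod 17)
  r_1 = 167 (mod 289)
  r_2 = 3635 (mod 4913)
  r_3 = 47852 (mod 83521)
  r_4 = 214894 (mod 1419857)
Final: r_4 = 214894, and one checks f(r_4) ≡ 0 mod 17^5.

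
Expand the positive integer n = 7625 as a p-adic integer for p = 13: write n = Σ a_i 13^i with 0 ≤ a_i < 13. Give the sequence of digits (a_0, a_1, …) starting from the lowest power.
(a_0, a_1, …) = (7, 1, 6, 3)

Repeated division by 13 gives the digits low-to-high: 7625 = 7 + 1·13^1 + 6·13^2 + 3·13^3. Digit sequence: (7, 1, 6, 3).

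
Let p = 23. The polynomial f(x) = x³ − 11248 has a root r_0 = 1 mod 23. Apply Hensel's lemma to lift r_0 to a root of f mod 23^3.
r_2 = 1634 (mod 12167)

Hensel: r_{i+1} = r_i − f(r_i)/f′(r_i) mod 23^{i+2}, where f′(x) = 3x². Iterate:
  r_0 = 1 (mod 23)
  r_1 = 47 (mod 529)
  r_2 = 1634 (mod 12167)
Final: r = 1634 with f(r) ≡ 0 mod 23^3.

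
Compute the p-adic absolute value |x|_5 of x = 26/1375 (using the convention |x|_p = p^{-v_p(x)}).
|26/1375|_5 = 125

Step 1 — compute v_5(x) by factoring powers of 5 out of the numerator and denominator: v_5(26/1375) = -3. Step 2 — apply |x|_p = p^{-v_p(x)} = 5^{3} = 125.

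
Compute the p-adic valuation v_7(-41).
v_7(-41) = 0

v_7(n) is the largest exponent k such that 7^k divides n. Factor out: -41 = -7^0 · 41. (Sign doesn't affect v_p.) So v_7(-41) = 0.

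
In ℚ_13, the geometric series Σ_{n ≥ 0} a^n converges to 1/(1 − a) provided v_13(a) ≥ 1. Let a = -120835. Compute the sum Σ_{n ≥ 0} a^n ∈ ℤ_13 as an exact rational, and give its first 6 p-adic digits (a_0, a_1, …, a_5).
Σ a^n = 1/(1 − a) = 1/120836;  first 6 digits = (1, 0, 0, 10, 8, 12)

v_13(a) = 3 ≥ 1, so the series converges in ℤ_13 to 1/(1 − a) = 1/(1 − (-120835)) = 1/120836. Expand this rational in ℤ_13: compute digits iteratively via d_i = x_i mod 13, x_{i+1} = (x_i − d_i)/13. The first 6 digits are (1, 0, 0, 10, 8, 12).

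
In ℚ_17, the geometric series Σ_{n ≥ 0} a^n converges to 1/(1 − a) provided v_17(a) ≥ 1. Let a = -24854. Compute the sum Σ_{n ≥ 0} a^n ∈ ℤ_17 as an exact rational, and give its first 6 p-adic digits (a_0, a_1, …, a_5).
Σ a^n = 1/(1 − a) = 1/24855;  first 6 digits = (1, 0, 16, 11, 0, 10)

v_17(a) = 2 ≥ 1, so the series converges in ℤ_17 to 1/(1 − a) = 1/(1 − (-24854)) = 1/24855. Expand this rational in ℤ_17: compute digits iteratively via d_i = x_i mod 17, x_{i+1} = (x_i − d_i)/17. The first 6 digits are (1, 0, 16, 11, 0, 10).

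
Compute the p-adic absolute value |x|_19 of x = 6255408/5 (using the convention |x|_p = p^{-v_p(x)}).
|6255408/5|_19 = 1/130321

Step 1 — compute v_19(x) by factoring powers of 19 out of the numerator and denominator: v_19(6255408/5) = 4. Step 2 — apply |x|_p = p^{-v_p(x)} = 19^{-4} = 1/130321.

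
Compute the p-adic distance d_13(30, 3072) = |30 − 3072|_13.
d_13(30, 3072) = 1/169

Step 1 — x − y = 30 − 3072 = -3042. Step 2 — v_13(-3042) = 2 (factor: -3042 = −(13^2 · 18); the sign does not affect v_p). Step 3 — |x − y|_13 = 13^{-2} = 1/169.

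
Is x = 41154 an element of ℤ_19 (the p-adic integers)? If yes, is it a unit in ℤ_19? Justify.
x ∈ ℤ_19 but not a unit; v_19(x) = 3 > 0

ℤ_19 = {x ∈ ℚ_19 : v_19(x) ≥ 0} and ℤ_19^× = {x ∈ ℤ_19 : v_19(x) = 0}. Here v_19(41154) = v_19(num) − v_19(den) = 3; compare against these criteria.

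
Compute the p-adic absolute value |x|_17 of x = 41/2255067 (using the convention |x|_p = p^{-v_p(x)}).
|41/2255067|_17 = 83521

Step 1 — compute v_17(x) by factoring powers of 17 out of the numerator and denominator: v_17(41/2255067) = -4. Step 2 — apply |x|_p = p^{-v_p(x)} = 17^{4} = 83521.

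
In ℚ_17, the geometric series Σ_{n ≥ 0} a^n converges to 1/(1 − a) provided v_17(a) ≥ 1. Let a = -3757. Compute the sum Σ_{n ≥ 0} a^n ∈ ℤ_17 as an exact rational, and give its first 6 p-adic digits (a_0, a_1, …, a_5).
Σ a^n = 1/(1 − a) = 1/3758;  first 6 digits = (1, 0, 4, 16, 15, 9)

v_17(a) = 2 ≥ 1, so the series converges in ℤ_17 to 1/(1 − a) = 1/(1 − (-3757)) = 1/3758. Expand this rational in ℤ_17: compute digits iteratively via d_i = x_i mod 17, x_{i+1} = (x_i − d_i)/17. The first 6 digits are (1, 0, 4, 16, 15, 9).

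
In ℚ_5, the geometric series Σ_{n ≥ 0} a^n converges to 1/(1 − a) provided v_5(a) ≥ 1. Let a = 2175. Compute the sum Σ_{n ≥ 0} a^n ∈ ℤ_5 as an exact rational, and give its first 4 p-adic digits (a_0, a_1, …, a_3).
Σ a^n = 1/(1 − a) = -1/2174;  first 4 digits = (1, 0, 2, 2)

v_5(a) = 2 ≥ 1, so the series converges in ℤ_5 to 1/(1 − a) = 1/(1 − 2175) = -1/2174. Expand this rational in ℤ_5: compute digits iteratively via d_i = x_i mod 5, x_{i+1} = (x_i − d_i)/5. The first 4 digits are (1, 0, 2, 2).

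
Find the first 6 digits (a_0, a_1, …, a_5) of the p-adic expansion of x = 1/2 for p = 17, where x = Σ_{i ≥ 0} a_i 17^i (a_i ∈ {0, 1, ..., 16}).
(a_0, …, a_5) = (9, 8, 8, 8, 8, 8)

v_17(1/2) = 0 (numerator and denominator both coprime to 17), so x ∈ ℤ_17^×. Compute digits iteratively via a_i = x_i mod 17, x_{i+1} = (x_i − a_i)/17, with x_0 = x:
  x_0 = 1/2;  a_0 = 9;  x_1 = (x_0 − 9)/17 = -1/2
  x_1 = -1/2;  a_1 = 8;  x_2 = (x_1 − 8)/17 = -1/2
  x_2 = -1/2;  a_2 = 8;  x_3 = (x_2 − 8)/17 = -1/2
  x_3 = -1/2;  a_3 = 8;  x_4 = (x_3 − 8)/17 = -1/2
  x_4 = -1/2;  a_4 = 8;  x_5 = (x_4 − 8)/17 = -1/2
  x_5 = -1/2;  a_5 = 8;  x_6 = (x_5 − 8)/17 = -1/2
Digits: (9, 8, 8, 8, 8, 8).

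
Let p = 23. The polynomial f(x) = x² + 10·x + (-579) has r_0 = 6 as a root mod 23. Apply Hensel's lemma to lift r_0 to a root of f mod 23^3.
r_2 = 2697 (mod 12167)

Hensel: r_{i+1} = r_i − f(r_i)·(f′(r_i))^{-1} mod 23^{i+2}, f′(x) = 2x + 10. Iterate:
  r_0 = 6 (mod 23)
  r_1 = 52 (mod 529)
  r_2 = 2697 (mod 12167)
Final: r = 2697 satisfies f(r) ≡ 0 mod 23^3.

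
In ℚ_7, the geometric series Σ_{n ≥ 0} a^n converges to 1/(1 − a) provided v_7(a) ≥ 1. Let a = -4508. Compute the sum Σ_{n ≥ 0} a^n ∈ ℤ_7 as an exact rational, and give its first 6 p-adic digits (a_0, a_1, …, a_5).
Σ a^n = 1/(1 − a) = 1/4509;  first 6 digits = (1, 0, 6, 0, 6, 4)

v_7(a) = 2 ≥ 1, so the series converges in ℤ_7 to 1/(1 − a) = 1/(1 − (-4508)) = 1/4509. Expand this rational in ℤ_7: compute digits iteratively via d_i = x_i mod 7, x_{i+1} = (x_i − d_i)/7. The first 6 digits are (1, 0, 6, 0, 6, 4).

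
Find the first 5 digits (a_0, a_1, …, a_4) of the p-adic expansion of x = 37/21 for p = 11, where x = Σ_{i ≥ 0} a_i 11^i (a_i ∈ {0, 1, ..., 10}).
(a_0, …, a_4) = (7, 10, 9, 8, 6)

v_11(37/21) = 0 (numerator and denominator both coprime to 11), so x ∈ ℤ_11^×. Compute digits iteratively via a_i = x_i mod 11, x_{i+1} = (x_i − a_i)/11, with x_0 = x:
  x_0 = 37/21;  a_0 = 7;  x_1 = (x_0 − 7)/11 = -10/21
  x_1 = -10/21;  a_1 = 10;  x_2 = (x_1 − 10)/11 = -20/21
  x_2 = -20/21;  a_2 = 9;  x_3 = (x_2 − 9)/11 = -19/21
  x_3 = -19/21;  a_3 = 8;  x_4 = (x_3 − 8)/11 = -17/21
  x_4 = -17/21;  a_4 = 6;  x_5 = (x_4 − 6)/11 = -13/21
Digits: (7, 10, 9, 8, 6).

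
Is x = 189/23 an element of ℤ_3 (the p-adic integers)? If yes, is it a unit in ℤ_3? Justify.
x ∈ ℤ_3 but not a unit; v_3(x) = 3 > 0

ℤ_3 = {x ∈ ℚ_3 : v_3(x) ≥ 0} and ℤ_3^× = {x ∈ ℤ_3 : v_3(x) = 0}. Here v_3(189/23) = v_3(num) − v_3(den) = 3; compare against these criteria.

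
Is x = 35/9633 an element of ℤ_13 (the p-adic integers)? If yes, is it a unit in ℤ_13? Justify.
x ∉ ℤ_13 (v_13(x) = -2 < 0)

ℤ_13 = {x ∈ ℚ_13 : v_13(x) ≥ 0} and ℤ_13^× = {x ∈ ℤ_13 : v_13(x) = 0}. Here v_13(35/9633) = v_13(num) − v_13(den) = -2; compare against these criteria.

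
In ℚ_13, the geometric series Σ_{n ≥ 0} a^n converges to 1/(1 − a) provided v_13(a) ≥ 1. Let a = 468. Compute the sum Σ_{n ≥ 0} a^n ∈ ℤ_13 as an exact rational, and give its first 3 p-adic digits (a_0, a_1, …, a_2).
Σ a^n = 1/(1 − a) = -1/467;  first 3 digits = (1, 10, 11)

v_13(a) = 1 ≥ 1, so the series converges in ℤ_13 to 1/(1 − a) = 1/(1 − 468) = -1/467. Expand this rational in ℤ_13: compute digits iteratively via d_i = x_i mod 13, x_{i+1} = (x_i − d_i)/13. The first 3 digits are (1, 10, 11).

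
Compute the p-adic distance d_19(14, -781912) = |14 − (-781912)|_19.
d_19(14, -781912) = 1/130321

Step 1 — x − y = 14 − (-781912) = 781926. Step 2 — v_19(781926) = 4 (factor: 781926 = (19^4 · 6); the sign does not affect v_p). Step 3 — |x − y|_19 = 19^{-4} = 1/130321.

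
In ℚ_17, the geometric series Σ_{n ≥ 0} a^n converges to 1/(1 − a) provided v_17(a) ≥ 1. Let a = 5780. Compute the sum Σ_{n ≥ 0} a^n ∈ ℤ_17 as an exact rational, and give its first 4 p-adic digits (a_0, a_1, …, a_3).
Σ a^n = 1/(1 − a) = -1/5779;  first 4 digits = (1, 0, 3, 1)

v_17(a) = 2 ≥ 1, so the series converges in ℤ_17 to 1/(1 − a) = 1/(1 − 5780) = -1/5779. Expand this rational in ℤ_17: compute digits iteratively via d_i = x_i mod 17, x_{i+1} = (x_i − d_i)/17. The first 4 digits are (1, 0, 3, 1).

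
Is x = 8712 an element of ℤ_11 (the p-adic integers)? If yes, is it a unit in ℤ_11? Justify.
x ∈ ℤ_11 but not a unit; v_11(x) = 2 > 0

ℤ_11 = {x ∈ ℚ_11 : v_11(x) ≥ 0} and ℤ_11^× = {x ∈ ℤ_11 : v_11(x) = 0}. Here v_11(8712) = v_11(num) − v_11(den) = 2; compare against these criteria.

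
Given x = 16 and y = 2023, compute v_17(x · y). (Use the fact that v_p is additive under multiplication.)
v_17(32368) = 2

v_p(x) = 0 (factor: 16 = 17^0 · 16); v_p(y) = 2 (factor: 2023 = 17^2 · 7). Additivity: v_p(xy) = v_p(x) + v_p(y) = 0 + 2 = 2. (Direct check: xy = 32368 = 17^2 · (112).)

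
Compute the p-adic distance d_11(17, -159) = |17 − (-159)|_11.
d_11(17, -159) = 1/11

Step 1 — x − y = 17 − (-159) = 176. Step 2 — v_11(176) = 1 (factor: 176 = (11^1 · 16); the sign does not affect v_p). Step 3 — |x − y|_11 = 11^{-1} = 1/11.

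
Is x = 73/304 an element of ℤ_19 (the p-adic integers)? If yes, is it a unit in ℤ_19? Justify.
x ∉ ℤ_19 (v_19(x) = -1 < 0)

ℤ_19 = {x ∈ ℚ_19 : v_19(x) ≥ 0} and ℤ_19^× = {x ∈ ℤ_19 : v_19(x) = 0}. Here v_19(73/304) = v_19(num) − v_19(den) = -1; compare against these criteria.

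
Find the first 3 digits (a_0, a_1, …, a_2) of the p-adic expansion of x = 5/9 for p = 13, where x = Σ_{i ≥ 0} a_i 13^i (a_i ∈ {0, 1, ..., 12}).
(a_0, …, a_2) = (2, 10, 5)

v_13(5/9) = 0 (numerator and denominator both coprime to 13), so x ∈ ℤ_13^×. Compute digits iteratively via a_i = x_i mod 13, x_{i+1} = (x_i − a_i)/13, with x_0 = x:
  x_0 = 5/9;  a_0 = 2;  x_1 = (x_0 − 2)/13 = -1/9
  x_1 = -1/9;  a_1 = 10;  x_2 = (x_1 − 10)/13 = -7/9
  x_2 = -7/9;  a_2 = 5;  x_3 = (x_2 − 5)/13 = -4/9
Digits: (2, 10, 5).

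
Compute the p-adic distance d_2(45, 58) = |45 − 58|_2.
d_2(45, 58) = 1

Step 1 — x − y = 45 − 58 = -13. Step 2 — v_2(-13) = 0 (factor: -13 = −(2^0 · 13); the sign does not affect v_p). Step 3 — |x − y|_2 = 2^{0} = 1.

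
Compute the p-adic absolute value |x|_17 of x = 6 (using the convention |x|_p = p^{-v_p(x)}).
|6|_17 = 1

Step 1 — compute v_17(x) by factoring powers of 17 out of the numerator and denominator: v_17(6) = 0. Step 2 — apply |x|_p = p^{-v_p(x)} = 17^{0} = 1.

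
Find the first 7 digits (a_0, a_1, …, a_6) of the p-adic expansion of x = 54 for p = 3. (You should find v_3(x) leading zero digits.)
(a_0, …, a_6) = (0, 0, 0, 2, 0, 0, 0)

v_3(54) = 3, so a_0 = ... = a_2 = 0. Factor out: x = 3^3 · u with u = 2 a unit in ℤ_3. Expand u iteratively via a_{v+i} = u_i mod 3, u_{i+1} = (u_i − a_{v+i})/3:
  u_0 = 2;  a_3 = 2;  u_1 = (u_0 − 2)/3 = 0
  u_1 = 0;  a_4 = 0;  u_2 = (u_1 − 0)/3 = 0
  u_2 = 0;  a_5 = 0;  u_3 = (u_2 − 0)/3 = 0
  u_3 = 0;  a_6 = 0;  u_4 = (u_3 − 0)/3 = 0
Digits: (0, 0, 0, 2, 0, 0, 0).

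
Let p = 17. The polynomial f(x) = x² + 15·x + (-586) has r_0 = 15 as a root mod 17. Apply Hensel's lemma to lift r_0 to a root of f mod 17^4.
r_3 = 25906 (mod 83521)

Hensel: r_{i+1} = r_i − f(r_i)·(f′(r_i))^{-1} mod 17^{i+2}, f′(x) = 2x + 15. Iterate:
  r_0 = 15 (mod 17)
  r_1 = 185 (mod 289)
  r_2 = 1341 (mod 4913)
  r_3 = 25906 (mod 83521)
Final: r = 25906 satisfies f(r) ≡ 0 mod 17^4.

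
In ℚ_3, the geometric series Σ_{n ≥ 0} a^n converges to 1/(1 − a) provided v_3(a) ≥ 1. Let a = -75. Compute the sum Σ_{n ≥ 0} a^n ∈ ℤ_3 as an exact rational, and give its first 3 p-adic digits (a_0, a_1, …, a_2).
Σ a^n = 1/(1 − a) = 1/76;  first 3 digits = (1, 2, 1)

v_3(a) = 1 ≥ 1, so the series converges in ℤ_3 to 1/(1 − a) = 1/(1 − (-75)) = 1/76. Expand this rational in ℤ_3: compute digits iteratively via d_i = x_i mod 3, x_{i+1} = (x_i − d_i)/3. The first 3 digits are (1, 2, 1).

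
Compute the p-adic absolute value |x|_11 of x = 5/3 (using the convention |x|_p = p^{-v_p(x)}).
|5/3|_11 = 1

Step 1 — compute v_11(x) by factoring powers of 11 out of the numerator and denominator: v_11(5/3) = 0. Step 2 — apply |x|_p = p^{-v_p(x)} = 11^{0} = 1.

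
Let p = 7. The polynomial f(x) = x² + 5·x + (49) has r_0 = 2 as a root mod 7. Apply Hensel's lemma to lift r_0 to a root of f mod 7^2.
r_1 = 44 (mod 49)

Hensel: r_{i+1} = r_i − f(r_i)·(f′(r_i))^{-1} mod 7^{i+2}, f′(x) = 2x + 5. Iterate:
  r_0 = 2 (mod 7)
  r_1 = 44 (mod 49)
Final: r = 44 satisfies f(r) ≡ 0 mod 7^2.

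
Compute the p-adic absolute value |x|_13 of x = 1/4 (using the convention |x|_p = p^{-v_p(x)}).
|1/4|_13 = 1

Step 1 — compute v_13(x) by factoring powers of 13 out of the numerator and denominator: v_13(1/4) = 0. Step 2 — apply |x|_p = p^{-v_p(x)} = 13^{0} = 1.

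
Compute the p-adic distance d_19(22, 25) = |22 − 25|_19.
d_19(22, 25) = 1

Step 1 — x − y = 22 − 25 = -3. Step 2 — v_19(-3) = 0 (factor: -3 = −(19^0 · 3); the sign does not affect v_p). Step 3 — |x − y|_19 = 19^{0} = 1.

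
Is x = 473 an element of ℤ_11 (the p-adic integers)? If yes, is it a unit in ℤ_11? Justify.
x ∈ ℤ_11 but not a unit; v_11(x) = 1 > 0

ℤ_11 = {x ∈ ℚ_11 : v_11(x) ≥ 0} and ℤ_11^× = {x ∈ ℤ_11 : v_11(x) = 0}. Here v_11(473) = v_11(num) − v_11(den) = 1; compare against these criteria.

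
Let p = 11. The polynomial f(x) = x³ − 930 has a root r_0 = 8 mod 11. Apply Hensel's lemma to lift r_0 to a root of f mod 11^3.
r_2 = 1229 (mod 1331)

Hensel: r_{i+1} = r_i − f(r_i)/f′(r_i) mod 11^{i+2}, where f′(x) = 3x². Iterate:
  r_0 = 8 (mod 11)
  r_1 = 19 (mod 121)
  r_2 = 1229 (mod 1331)
Final: r = 1229 with f(r) ≡ 0 mod 11^3.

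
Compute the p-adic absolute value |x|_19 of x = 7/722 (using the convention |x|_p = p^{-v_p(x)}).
|7/722|_19 = 361

Step 1 — compute v_19(x) by factoring powers of 19 out of the numerator and denominator: v_19(7/722) = -2. Step 2 — apply |x|_p = p^{-v_p(x)} = 19^{2} = 361.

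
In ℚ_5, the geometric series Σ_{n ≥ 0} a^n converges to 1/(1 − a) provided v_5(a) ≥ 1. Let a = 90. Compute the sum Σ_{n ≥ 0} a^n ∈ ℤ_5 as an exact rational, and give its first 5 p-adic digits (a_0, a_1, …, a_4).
Σ a^n = 1/(1 − a) = -1/89;  first 5 digits = (1, 3, 2, 2, 0)

v_5(a) = 1 ≥ 1, so the series converges in ℤ_5 to 1/(1 − a) = 1/(1 − 90) = -1/89. Expand this rational in ℤ_5: compute digits iteratively via d_i = x_i mod 5, x_{i+1} = (x_i − d_i)/5. The first 5 digits are (1, 3, 2, 2, 0).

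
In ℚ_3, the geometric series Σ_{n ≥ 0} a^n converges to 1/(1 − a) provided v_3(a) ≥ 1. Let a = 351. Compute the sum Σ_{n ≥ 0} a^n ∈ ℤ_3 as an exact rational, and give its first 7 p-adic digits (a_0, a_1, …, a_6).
Σ a^n = 1/(1 − a) = -1/350;  first 7 digits = (1, 0, 0, 1, 1, 1, 1)

v_3(a) = 3 ≥ 1, so the series converges in ℤ_3 to 1/(1 − a) = 1/(1 − 351) = -1/350. Expand this rational in ℤ_3: compute digits iteratively via d_i = x_i mod 3, x_{i+1} = (x_i − d_i)/3. The first 7 digits are (1, 0, 0, 1, 1, 1, 1).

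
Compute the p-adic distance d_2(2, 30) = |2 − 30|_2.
d_2(2, 30) = 1/4

Step 1 — x − y = 2 − 30 = -28. Step 2 — v_2(-28) = 2 (factor: -28 = −(2^2 · 7); the sign does not affect v_p). Step 3 — |x − y|_2 = 2^{-2} = 1/4.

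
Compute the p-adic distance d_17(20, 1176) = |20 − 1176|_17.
d_17(20, 1176) = 1/289

Step 1 — x − y = 20 − 1176 = -1156. Step 2 — v_17(-1156) = 2 (factor: -1156 = −(17^2 · 4); the sign does not affect v_p). Step 3 — |x − y|_17 = 17^{-2} = 1/289.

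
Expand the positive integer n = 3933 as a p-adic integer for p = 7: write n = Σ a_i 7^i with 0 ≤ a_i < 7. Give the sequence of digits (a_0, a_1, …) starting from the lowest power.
(a_0, a_1, …) = (6, 1, 3, 4, 1)

Repeated division by 7 gives the digits low-to-high: 3933 = 6 + 1·7^1 + 3·7^2 + 4·7^3 + 1·7^4. Digit sequence: (6, 1, 3, 4, 1).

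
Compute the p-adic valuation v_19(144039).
v_19(144039) = 3

v_19(n) is the largest exponent k such that 19^k divides n. Factor out: 144039 = 19^3 · 21. (Sign doesn't affect v_p.) So v_19(144039) = 3.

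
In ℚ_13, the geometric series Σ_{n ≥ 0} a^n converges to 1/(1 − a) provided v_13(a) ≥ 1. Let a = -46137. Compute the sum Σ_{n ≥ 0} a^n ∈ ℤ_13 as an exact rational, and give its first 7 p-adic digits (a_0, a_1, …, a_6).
Σ a^n = 1/(1 − a) = 1/46138;  first 7 digits = (1, 0, 0, 5, 11, 12, 11)

v_13(a) = 3 ≥ 1, so the series converges in ℤ_13 to 1/(1 − a) = 1/(1 − (-46137)) = 1/46138. Expand this rational in ℤ_13: compute digits iteratively via d_i = x_i mod 13, x_{i+1} = (x_i − d_i)/13. The first 7 digits are (1, 0, 0, 5, 11, 12, 11).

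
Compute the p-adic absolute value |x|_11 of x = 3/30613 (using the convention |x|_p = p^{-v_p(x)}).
|3/30613|_11 = 1331

Step 1 — compute v_11(x) by factoring powers of 11 out of the numerator and denominator: v_11(3/30613) = -3. Step 2 — apply |x|_p = p^{-v_p(x)} = 11^{3} = 1331.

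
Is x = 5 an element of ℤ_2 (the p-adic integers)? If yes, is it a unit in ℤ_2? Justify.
x ∈ ℤ_2^× (unit); v_2(x) = 0

ℤ_2 = {x ∈ ℚ_2 : v_2(x) ≥ 0} and ℤ_2^× = {x ∈ ℤ_2 : v_2(x) = 0}. Here v_2(5) = v_2(num) − v_2(den) = 0; compare against these criteria.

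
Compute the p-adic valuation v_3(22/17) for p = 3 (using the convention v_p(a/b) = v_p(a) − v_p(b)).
v_3(22/17) = 0

Factor powers of 3 from the numerator and denominator of the reduced fraction: 22 = 3^0 · 22 and 17 = 3^0 · 17. Apply v_p(a/b) = v_p(a) − v_p(b): v_3(22/17) = 0 − 0 = 0.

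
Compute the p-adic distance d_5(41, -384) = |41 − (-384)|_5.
d_5(41, -384) = 1/25

Step 1 — x − y = 41 − (-384) = 425. Step 2 — v_5(425) = 2 (factor: 425 = (5^2 · 17); the sign does not affect v_p). Step 3 — |x − y|_5 = 5^{-2} = 1/25.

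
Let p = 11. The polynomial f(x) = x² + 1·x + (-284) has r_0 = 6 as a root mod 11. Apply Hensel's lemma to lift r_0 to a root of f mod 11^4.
r_3 = 6782 (mod 14641)

Hensel: r_{i+1} = r_i − f(r_i)·(f′(r_i))^{-1} mod 11^{i+2}, f′(x) = 2x + 1. Iterate:
  r_0 = 6 (mod 11)
  r_1 = 6 (mod 121)
  r_2 = 127 (mod 1331)
  r_3 = 6782 (mod 14641)
Final: r = 6782 satisfies f(r) ≡ 0 mod 11^4.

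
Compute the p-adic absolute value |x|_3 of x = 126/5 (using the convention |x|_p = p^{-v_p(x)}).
|126/5|_3 = 1/9

Step 1 — compute v_3(x) by factoring powers of 3 out of the numerator and denominator: v_3(126/5) = 2. Step 2 — apply |x|_p = p^{-v_p(x)} = 3^{-2} = 1/9.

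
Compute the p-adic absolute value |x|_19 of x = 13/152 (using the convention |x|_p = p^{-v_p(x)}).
|13/152|_19 = 19

Step 1 — compute v_19(x) by factoring powers of 19 out of the numerator and denominator: v_19(13/152) = -1. Step 2 — apply |x|_p = p^{-v_p(x)} = 19^{1} = 19.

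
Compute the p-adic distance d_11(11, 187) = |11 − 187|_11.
d_11(11, 187) = 1/11

Step 1 — x − y = 11 − 187 = -176. Step 2 — v_11(-176) = 1 (factor: -176 = −(11^1 · 16); the sign does not affect v_p). Step 3 — |x − y|_11 = 11^{-1} = 1/11.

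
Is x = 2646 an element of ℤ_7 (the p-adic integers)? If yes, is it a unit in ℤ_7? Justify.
x ∈ ℤ_7 but not a unit; v_7(x) = 2 > 0

ℤ_7 = {x ∈ ℚ_7 : v_7(x) ≥ 0} and ℤ_7^× = {x ∈ ℤ_7 : v_7(x) = 0}. Here v_7(2646) = v_7(num) − v_7(den) = 2; compare against these criteria.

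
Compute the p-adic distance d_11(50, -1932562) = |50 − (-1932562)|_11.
d_11(50, -1932562) = 1/161051

Step 1 — x − y = 50 − (-1932562) = 1932612. Step 2 — v_11(1932612) = 5 (factor: 1932612 = (11^5 · 12); the sign does not affect v_p). Step 3 — |x − y|_11 = 11^{-5} = 1/161051.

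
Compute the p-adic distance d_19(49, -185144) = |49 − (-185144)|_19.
d_19(49, -185144) = 1/6859

Step 1 — x − y = 49 − (-185144) = 185193. Step 2 — v_19(185193) = 3 (factor: 185193 = (19^3 · 27); the sign does not affect v_p). Step 3 — |x − y|_19 = 19^{-3} = 1/6859.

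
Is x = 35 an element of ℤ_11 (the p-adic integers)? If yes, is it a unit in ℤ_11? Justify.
x ∈ ℤ_11^× (unit); v_11(x) = 0

ℤ_11 = {x ∈ ℚ_11 : v_11(x) ≥ 0} and ℤ_11^× = {x ∈ ℤ_11 : v_11(x) = 0}. Here v_11(35) = v_11(num) − v_11(den) = 0; compare against these criteria.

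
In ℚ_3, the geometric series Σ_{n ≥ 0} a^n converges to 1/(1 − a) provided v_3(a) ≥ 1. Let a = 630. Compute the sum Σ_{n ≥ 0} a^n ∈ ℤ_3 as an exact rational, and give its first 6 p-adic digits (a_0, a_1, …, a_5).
Σ a^n = 1/(1 − a) = -1/629;  first 6 digits = (1, 0, 1, 2, 2, 0)

v_3(a) = 2 ≥ 1, so the series converges in ℤ_3 to 1/(1 − a) = 1/(1 − 630) = -1/629. Expand this rational in ℤ_3: compute digits iteratively via d_i = x_i mod 3, x_{i+1} = (x_i − d_i)/3. The first 6 digits are (1, 0, 1, 2, 2, 0).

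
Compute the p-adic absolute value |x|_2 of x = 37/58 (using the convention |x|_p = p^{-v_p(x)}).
|37/58|_2 = 2

Step 1 — compute v_2(x) by factoring powers of 2 out of the numerator and denominator: v_2(37/58) = -1. Step 2 — apply |x|_p = p^{-v_p(x)} = 2^{1} = 2.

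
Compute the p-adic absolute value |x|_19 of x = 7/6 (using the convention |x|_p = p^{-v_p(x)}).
|7/6|_19 = 1

Step 1 — compute v_19(x) by factoring powers of 19 out of the numerator and denominator: v_19(7/6) = 0. Step 2 — apply |x|_p = p^{-v_p(x)} = 19^{0} = 1.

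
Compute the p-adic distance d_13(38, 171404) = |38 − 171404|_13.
d_13(38, 171404) = 1/28561

Step 1 — x − y = 38 − 171404 = -171366. Step 2 — v_13(-171366) = 4 (factor: -171366 = −(13^4 · 6); the sign does not affect v_p). Step 3 — |x − y|_13 = 13^{-4} = 1/28561.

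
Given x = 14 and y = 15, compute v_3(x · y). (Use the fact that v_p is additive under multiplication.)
v_3(210) = 1

v_p(x) = 0 (factor: 14 = 3^0 · 14); v_p(y) = 1 (factor: 15 = 3^1 · 5). Additivity: v_p(xy) = v_p(x) + v_p(y) = 0 + 1 = 1. (Direct check: xy = 210 = 3^1 · (70).)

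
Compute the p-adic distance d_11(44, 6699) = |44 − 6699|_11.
d_11(44, 6699) = 1/1331

Step 1 — x − y = 44 − 6699 = -6655. Step 2 — v_11(-6655) = 3 (factor: -6655 = −(11^3 · 5); the sign does not affect v_p). Step 3 — |x − y|_11 = 11^{-3} = 1/1331.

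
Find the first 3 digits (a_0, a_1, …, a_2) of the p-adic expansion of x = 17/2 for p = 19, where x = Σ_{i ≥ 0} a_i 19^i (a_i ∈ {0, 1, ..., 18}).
(a_0, …, a_2) = (18, 9, 9)

v_19(17/2) = 0 (numerator and denominator both coprime to 19), so x ∈ ℤ_19^×. Compute digits iteratively via a_i = x_i mod 19, x_{i+1} = (x_i − a_i)/19, with x_0 = x:
  x_0 = 17/2;  a_0 = 18;  x_1 = (x_0 − 18)/19 = -1/2
  x_1 = -1/2;  a_1 = 9;  x_2 = (x_1 − 9)/19 = -1/2
  x_2 = -1/2;  a_2 = 9;  x_3 = (x_2 − 9)/19 = -1/2
Digits: (18, 9, 9).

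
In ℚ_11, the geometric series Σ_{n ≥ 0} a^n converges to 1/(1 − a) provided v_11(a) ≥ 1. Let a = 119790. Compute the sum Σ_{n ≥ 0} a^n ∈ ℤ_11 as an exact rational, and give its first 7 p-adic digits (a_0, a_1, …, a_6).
Σ a^n = 1/(1 − a) = -1/119789;  first 7 digits = (1, 0, 0, 2, 8, 0, 4)

v_11(a) = 3 ≥ 1, so the series converges in ℤ_11 to 1/(1 − a) = 1/(1 − 119790) = -1/119789. Expand this rational in ℤ_11: compute digits iteratively via d_i = x_i mod 11, x_{i+1} = (x_i − d_i)/11. The first 7 digits are (1, 0, 0, 2, 8, 0, 4).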